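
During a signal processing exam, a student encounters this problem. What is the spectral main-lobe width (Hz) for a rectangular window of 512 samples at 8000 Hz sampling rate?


Main lobe width for a rectangular window:
Width = 2 * fs / N
      = 2 * 8000 / 512
      = 16000 / 512
      = 31.25 Hz

31.25 Hz


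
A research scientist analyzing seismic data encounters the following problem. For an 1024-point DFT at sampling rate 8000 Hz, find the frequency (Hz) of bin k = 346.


Frequency of DFT bin k:
f_k = k * fs / N
    = 346 * 8000 / 1024
    = 2768000 / 1024
    = 2703.125 Hz

2703.125 Hz


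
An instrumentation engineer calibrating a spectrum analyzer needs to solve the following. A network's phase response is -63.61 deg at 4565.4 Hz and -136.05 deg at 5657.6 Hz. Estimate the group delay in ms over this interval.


Group delay from phase difference:
tau = -d(phi)/d(omega)
d(phi) = -72.44 deg = -1.264317 rad
d(omega) = 2*pi*(5657.6 - 4565.4) = 6862.495 rad/s
tau = -(-1.264317) / 6862.495
    = 0.1842 ms

0.1842 ms


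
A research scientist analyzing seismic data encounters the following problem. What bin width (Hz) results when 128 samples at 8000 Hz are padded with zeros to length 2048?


Frequency resolution after zero-padding:
N_padded = 128 * 16 = 2048
df = fs / N_padded
   = 8000 / 2048
   = 3.9062 Hz

3.9062 Hz


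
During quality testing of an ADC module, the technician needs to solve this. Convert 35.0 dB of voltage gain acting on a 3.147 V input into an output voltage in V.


Output voltage from dB gain:
V_out = V_in * 10^(gain_dB / 20)
      = 3.147 * 10^(35.0 / 20)
      = 3.147 * 56.234133
      = 176.9688 V

176.9688 V


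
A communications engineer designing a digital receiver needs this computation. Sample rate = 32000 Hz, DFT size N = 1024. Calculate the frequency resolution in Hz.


DFT frequency resolution:
df = fs / N
   = 32000 / 1024
   = 31.25 Hz

31.25 Hz


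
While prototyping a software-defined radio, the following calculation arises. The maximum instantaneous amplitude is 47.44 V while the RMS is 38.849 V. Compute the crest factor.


Crest factor is the ratio of peak to RMS:
CF = V_peak / V_rms
   = 47.44 / 38.849
   = 1.2211

1.2211


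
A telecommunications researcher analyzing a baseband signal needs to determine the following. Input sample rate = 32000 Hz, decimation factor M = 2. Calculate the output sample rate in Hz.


Decimation reduces the sample rate:
fs_out = fs_in / M
       = 32000 / 2
       = 16000.0 Hz

16000.0 Hz


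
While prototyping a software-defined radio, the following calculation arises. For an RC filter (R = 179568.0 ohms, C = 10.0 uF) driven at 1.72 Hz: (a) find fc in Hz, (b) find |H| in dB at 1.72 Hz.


Step 1 — cutoff frequency:
fc = 1 / (2*pi*R*C)
C = 10.0 uF = 1e-05 F
fc = 1 / (2*pi*179568.0*1e-05)
   = 0.0886321 Hz

Step 2 — magnitude at f = 1.72 Hz:
|H(f)| = 1 / sqrt(1 + (f/fc)^2)
f/fc = 1.72 / 0.0886321 = 19.406062
|H| = 1 / sqrt(1 + 376.595242) = 0.051462
|H|_dB = 20*log10(0.051462) = -25.77 dB

fc = 0.0886321 Hz; |H(1.72 Hz)| = -25.77 dB


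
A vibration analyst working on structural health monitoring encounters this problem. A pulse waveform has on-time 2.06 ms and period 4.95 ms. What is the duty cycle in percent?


Duty cycle as a percentage:
DC = (t_on / T) * 100
   = (2.06 / 4.95) * 100
   = 0.416162 * 100
   = 41.62 %

41.62 %


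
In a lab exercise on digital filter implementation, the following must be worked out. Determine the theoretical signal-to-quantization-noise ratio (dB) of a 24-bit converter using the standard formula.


Theoretical SNR for a full-scale sinusoid:
SNR = 6.02 * N + 1.76
    = 6.02 * 24 + 1.76
    = 144.48 + 1.76
    = 146.24 dB

146.24 dB


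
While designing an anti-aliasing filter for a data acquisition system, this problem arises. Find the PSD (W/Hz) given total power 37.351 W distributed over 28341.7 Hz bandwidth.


Power spectral density:
PSD = P / BW
    = 37.351 / 28341.7
    = 0.00131788 W/Hz

0.00131788 W/Hz


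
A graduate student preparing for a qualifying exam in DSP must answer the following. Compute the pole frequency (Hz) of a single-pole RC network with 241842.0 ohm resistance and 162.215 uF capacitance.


Cutoff frequency of a first-order RC filter:
fc = 1 / (2 * pi * R * C)
C = 162.215 uF = 0.000162215 F
fc = 1 / (2 * pi * 241842.0 * 0.000162215)
   = 1 / 246.49187306327
   = 0.004057 Hz

0.004057 Hz


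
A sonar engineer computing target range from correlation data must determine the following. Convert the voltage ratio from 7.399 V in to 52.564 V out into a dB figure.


Voltage gain in dB:
G = 20 * log10(Vout / Vin)
  = 20 * log10(52.564 / 7.399)
  = 20 * log10(7.104203)
  = 20 * 0.851515
  = 17.03 dB

17.03 dB


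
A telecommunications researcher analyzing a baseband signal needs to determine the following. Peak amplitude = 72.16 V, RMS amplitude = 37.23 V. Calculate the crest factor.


Crest factor is the ratio of peak to RMS:
CF = V_peak / V_rms
   = 72.16 / 37.23
   = 1.9382

1.9382


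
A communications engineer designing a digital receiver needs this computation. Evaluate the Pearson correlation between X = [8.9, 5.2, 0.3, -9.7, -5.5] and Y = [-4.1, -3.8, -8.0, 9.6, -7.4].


Pearson correlation coefficient (population):
r = cov(X,Y) / (std(X) * std(Y))
Mean X = -0.16, Mean Y = -2.74
Cov(X,Y) = -22.6524
Std(X) = 6.790464, Std(Y) = 6.397374
r = -0.5215

-0.5215


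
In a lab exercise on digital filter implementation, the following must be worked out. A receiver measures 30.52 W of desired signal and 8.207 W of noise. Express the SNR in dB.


SNR in decibels:
SNR = 10 * log10(Ps / Pn)
    = 10 * log10(30.52 / 8.207)
    = 10 * log10(3.7188)
    = 10 * 0.5704
    = 5.7 dB

5.7 dB


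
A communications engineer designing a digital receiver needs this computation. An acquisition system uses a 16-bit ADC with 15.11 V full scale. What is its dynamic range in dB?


Dynamic range from full-scale to LSB:
V_min = V_max / 2^bits = 15.11 / 2^16
DR = 20 * log10(V_max / V_min)
   = 20 * log10(2^16)
   = 20 * 16 * log10(2)
   = 96.33 dB

96.33 dB


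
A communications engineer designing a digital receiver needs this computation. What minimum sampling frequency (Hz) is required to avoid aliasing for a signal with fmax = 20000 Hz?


The Nyquist rate is twice the maximum frequency component.
fs_min = 2 * fmax
      = 2 * 20000
      = 40000 Hz

40000


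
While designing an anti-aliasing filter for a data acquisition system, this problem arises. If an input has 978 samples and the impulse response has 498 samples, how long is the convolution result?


Linear convolution output length:
L = N + M - 1
  = 978 + 498 - 1
  = 1475 samples

1475


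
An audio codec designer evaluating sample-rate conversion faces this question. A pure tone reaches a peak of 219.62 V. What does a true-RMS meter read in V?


RMS voltage for a sinusoidal waveform:
V_rms = V_peak / sqrt(2)
      = 219.62 / 1.414214
      = 155.295 V

155.295 V


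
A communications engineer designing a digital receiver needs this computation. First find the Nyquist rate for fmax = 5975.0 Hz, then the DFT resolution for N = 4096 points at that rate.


Step 1 — Nyquist sampling rate:
fs = 2 * fmax = 2 * 5975.0 = 11950.0 Hz

Step 2 — DFT bin spacing:
df = fs / N = 11950.0 / 4096 = 2.9175 Hz

2.9175 Hz


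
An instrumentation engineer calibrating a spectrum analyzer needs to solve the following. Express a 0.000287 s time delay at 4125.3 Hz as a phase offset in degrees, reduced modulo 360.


Phase shift from frequency and time delay:
phi = 360 * f * t_delay
    = 360 * 4125.3 * 0.000287
    = 426.23 degrees
    mod 360 = 66.23 degrees

66.23 degrees


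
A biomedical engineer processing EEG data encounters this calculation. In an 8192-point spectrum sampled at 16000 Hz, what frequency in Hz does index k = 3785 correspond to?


Frequency of DFT bin k:
f_k = k * fs / N
    = 3785 * 16000 / 8192
    = 60560000 / 8192
    = 7392.578 Hz

7392.578 Hz


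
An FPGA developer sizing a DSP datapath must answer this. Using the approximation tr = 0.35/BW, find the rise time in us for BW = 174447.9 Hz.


Rise time from bandwidth relationship:
tr = 0.35 / BW
   = 0.35 / 174447.9
   = 2.006329684e-06 s
   = 2.0063 us

2.0063 us


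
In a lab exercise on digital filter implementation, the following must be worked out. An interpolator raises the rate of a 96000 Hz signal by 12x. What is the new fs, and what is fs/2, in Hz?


Step 1 — output sample rate after interpolation by L:
fs_out = L * fs_in = 12 * 96000 = 1152000 Hz

Step 2 — Nyquist frequency of the output stream:
f_Nyq = fs_out / 2 = 1152000 / 2 = 576000.0 Hz

fs_out = 1152000 Hz; f_Nyquist = 576000.0 Hz


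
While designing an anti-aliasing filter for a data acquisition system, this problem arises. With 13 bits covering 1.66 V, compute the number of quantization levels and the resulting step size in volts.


Step 1 — number of quantization levels:
L = 2^N = 2^13 = 8192

Step 2 — LSB step size:
delta = Vfs / L
      = 1.66 / 8192
      = 0.00020264 V

Levels = 8192; step size = 0.00020264 V


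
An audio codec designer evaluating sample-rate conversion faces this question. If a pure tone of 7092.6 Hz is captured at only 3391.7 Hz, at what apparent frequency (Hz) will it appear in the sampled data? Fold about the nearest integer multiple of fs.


Compute the nearest integer multiple of fs to the signal:
n = round(7092.6 / 3391.7) = 2
f_alias = |7092.6 - 2 * 3391.7|
        = |7092.6 - 6783.4|
        = 309.2 Hz

309.2


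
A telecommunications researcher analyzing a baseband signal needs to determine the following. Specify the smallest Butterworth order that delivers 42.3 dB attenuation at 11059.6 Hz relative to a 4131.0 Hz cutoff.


Butterworth filter order formula:
n = log10(10^(A/10) - 1) / (2 * log10(f_stop/f_pass))
10^(42.3/10) - 1 = 16981.4365
f_stop/f_pass = 11059.6 / 4131.0 = 2.6772
n = 4.9452 -> ceil = 5

5


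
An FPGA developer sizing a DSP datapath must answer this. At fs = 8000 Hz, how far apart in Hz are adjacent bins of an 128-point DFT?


DFT frequency resolution:
df = fs / N
   = 8000 / 128
   = 62.5 Hz

62.5 Hz


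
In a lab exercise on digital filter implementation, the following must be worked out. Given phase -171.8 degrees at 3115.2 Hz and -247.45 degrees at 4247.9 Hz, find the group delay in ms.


Group delay from phase difference:
tau = -d(phi)/d(omega)
d(phi) = -75.65 deg = -1.320342 rad
d(omega) = 2*pi*(4247.9 - 3115.2) = 7116.964 rad/s
tau = -(-1.320342) / 7116.964
    = 0.1855 ms

0.1855 ms


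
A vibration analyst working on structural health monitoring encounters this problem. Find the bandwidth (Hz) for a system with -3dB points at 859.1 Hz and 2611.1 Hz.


Bandwidth is the difference of -3dB frequencies:
BW = f_high - f_low
   = 2611.1 - 859.1
   = 1752.0 Hz

1752.0 Hz


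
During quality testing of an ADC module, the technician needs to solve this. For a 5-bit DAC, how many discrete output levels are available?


Number of quantization levels = 2^N
= 2^5
= 32

32


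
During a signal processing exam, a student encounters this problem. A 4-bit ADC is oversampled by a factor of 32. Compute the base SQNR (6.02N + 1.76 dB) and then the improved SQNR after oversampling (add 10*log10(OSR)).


Step 1 — baseline SQNR at Nyquist:
SQNR_base = 6.02*N + 1.76
          = 6.02*4 + 1.76
          = 25.84 dB

Step 2 — oversampling processing gain:
G = 10*log10(OSR) = 10*log10(32) = 15.05 dB

Step 3 — total:
SQNR_total = 25.84 + 15.05 = 40.89 dB

Base SQNR = 25.84 dB; oversampled SQNR = 40.89 dB


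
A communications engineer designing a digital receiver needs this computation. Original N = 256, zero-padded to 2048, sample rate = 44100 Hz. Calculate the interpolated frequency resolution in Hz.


Frequency resolution after zero-padding:
N_padded = 256 * 8 = 2048
df = fs / N_padded
   = 44100 / 2048
   = 21.5332 Hz

21.5332 Hz


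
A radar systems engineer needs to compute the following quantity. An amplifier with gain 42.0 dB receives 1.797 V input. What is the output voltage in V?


Output voltage from dB gain:
V_out = V_in * 10^(gain_dB / 20)
      = 1.797 * 10^(42.0 / 20)
      = 1.797 * 125.892541
      = 226.2289 V

226.2289 V


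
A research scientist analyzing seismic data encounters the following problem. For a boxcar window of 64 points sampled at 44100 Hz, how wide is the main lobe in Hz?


Main lobe width for a rectangular window:
Width = 2 * fs / N
      = 2 * 44100 / 64
      = 88200 / 64
      = 1378.125 Hz

1378.125 Hz


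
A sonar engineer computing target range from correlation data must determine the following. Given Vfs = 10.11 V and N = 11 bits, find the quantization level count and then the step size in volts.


Step 1 — number of quantization levels:
L = 2^N = 2^11 = 2048

Step 2 — LSB step size:
delta = Vfs / L
      = 10.11 / 2048
      = 0.00493652 V

Levels = 2048; step size = 0.00493652 V


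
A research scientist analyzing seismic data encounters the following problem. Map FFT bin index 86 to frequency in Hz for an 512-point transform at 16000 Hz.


Frequency of DFT bin k:
f_k = k * fs / N
    = 86 * 16000 / 512
    = 1376000 / 512
    = 2687.5 Hz

2687.5 Hz


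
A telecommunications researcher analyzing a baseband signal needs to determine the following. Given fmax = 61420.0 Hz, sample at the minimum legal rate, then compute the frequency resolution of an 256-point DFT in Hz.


Step 1 — Nyquist sampling rate:
fs = 2 * fmax = 2 * 61420.0 = 122840.0 Hz

Step 2 — DFT bin spacing:
df = fs / N = 122840.0 / 256 = 479.8438 Hz

479.8438 Hz


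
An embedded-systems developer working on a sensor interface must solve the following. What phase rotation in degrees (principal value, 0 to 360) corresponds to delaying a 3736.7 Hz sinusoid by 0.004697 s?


Phase shift from frequency and time delay:
phi = 360 * f * t_delay
    = 360 * 3736.7 * 0.004697
    = 6318.46 degrees
    mod 360 = 198.46 degrees

198.46 degrees


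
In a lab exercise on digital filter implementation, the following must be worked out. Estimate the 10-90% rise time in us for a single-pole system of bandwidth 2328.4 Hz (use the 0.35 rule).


Rise time from bandwidth relationship:
tr = 0.35 / BW
   = 0.35 / 2328.4
   = 0.0001503178148 s
   = 150.3178 us

150.3178 us


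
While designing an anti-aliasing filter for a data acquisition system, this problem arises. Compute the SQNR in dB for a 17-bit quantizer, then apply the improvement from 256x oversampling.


Step 1 — baseline SQNR at Nyquist:
SQNR_base = 6.02*N + 1.76
          = 6.02*17 + 1.76
          = 104.1 dB

Step 2 — oversampling processing gain:
G = 10*log10(OSR) = 10*log10(256) = 24.08 dB

Step 3 — total:
SQNR_total = 104.1 + 24.08 = 128.18 dB

Base SQNR = 104.1 dB; oversampled SQNR = 128.18 dB


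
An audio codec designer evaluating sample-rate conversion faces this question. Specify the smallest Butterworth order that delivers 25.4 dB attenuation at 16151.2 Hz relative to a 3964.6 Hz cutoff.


Butterworth filter order formula:
n = log10(10^(A/10) - 1) / (2 * log10(f_stop/f_pass))
10^(25.4/10) - 1 = 345.7369
f_stop/f_pass = 16151.2 / 3964.6 = 4.0739
n = 2.0809 -> ceil = 3

3


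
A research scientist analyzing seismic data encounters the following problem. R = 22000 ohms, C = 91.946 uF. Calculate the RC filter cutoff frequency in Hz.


Cutoff frequency of a first-order RC filter:
fc = 1 / (2 * pi * R * C)
C = 91.946 uF = 9.1946e-05 F
fc = 1 / (2 * pi * 22000 * 9.1946e-05)
   = 1 / 12.709702637587
   = 0.07868 Hz

0.07868 Hz


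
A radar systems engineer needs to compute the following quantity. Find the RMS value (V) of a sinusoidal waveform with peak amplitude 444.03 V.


RMS voltage for a sinusoidal waveform:
V_rms = V_peak / sqrt(2)
      = 444.03 / 1.414214
      = 313.977 V

313.977 V


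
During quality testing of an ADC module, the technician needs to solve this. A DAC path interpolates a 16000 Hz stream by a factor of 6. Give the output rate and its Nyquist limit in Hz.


Step 1 — output sample rate after interpolation by L:
fs_out = L * fs_in = 6 * 16000 = 96000 Hz

Step 2 — Nyquist frequency of the output stream:
f_Nyq = fs_out / 2 = 96000 / 2 = 48000.0 Hz

fs_out = 96000 Hz; f_Nyquist = 48000.0 Hz


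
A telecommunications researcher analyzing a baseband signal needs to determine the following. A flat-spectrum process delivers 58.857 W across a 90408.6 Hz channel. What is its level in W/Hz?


Power spectral density:
PSD = P / BW
    = 58.857 / 90408.6
    = 0.00065101 W/Hz

0.00065101 W/Hz


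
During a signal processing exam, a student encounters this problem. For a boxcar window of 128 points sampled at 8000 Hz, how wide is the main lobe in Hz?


Main lobe width for a rectangular window:
Width = 2 * fs / N
      = 2 * 8000 / 128
      = 16000 / 128
      = 125.0 Hz

125.0 Hz


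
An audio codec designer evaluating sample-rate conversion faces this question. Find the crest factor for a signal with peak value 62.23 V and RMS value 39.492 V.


Crest factor is the ratio of peak to RMS:
CF = V_peak / V_rms
   = 62.23 / 39.492
   = 1.5758

1.5758


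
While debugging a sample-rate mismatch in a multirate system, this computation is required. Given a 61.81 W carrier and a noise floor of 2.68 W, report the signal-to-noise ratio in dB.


SNR in decibels:
SNR = 10 * log10(Ps / Pn)
    = 10 * log10(61.81 / 2.68)
    = 10 * log10(23.0634)
    = 10 * 1.3629
    = 13.63 dB

13.63 dB


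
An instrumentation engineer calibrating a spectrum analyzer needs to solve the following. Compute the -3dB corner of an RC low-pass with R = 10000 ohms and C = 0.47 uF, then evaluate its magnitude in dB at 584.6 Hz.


Step 1 — cutoff frequency:
fc = 1 / (2*pi*R*C)
C = 0.47 uF = 4.7e-07 F
fc = 1 / (2*pi*10000*4.7e-07)
   = 33.8628 Hz

Step 2 — magnitude at f = 584.6 Hz:
|H(f)| = 1 / sqrt(1 + (f/fc)^2)
f/fc = 584.6 / 33.8628 = 17.263782
|H| = 1 / sqrt(1 + 298.038169) = 0.0578278
|H|_dB = 20*log10(0.0578278) = -24.76 dB

fc = 33.8628 Hz; |H(584.6 Hz)| = -24.76 dB


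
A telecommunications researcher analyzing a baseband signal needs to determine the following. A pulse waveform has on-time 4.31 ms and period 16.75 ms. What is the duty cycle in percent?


Duty cycle as a percentage:
DC = (t_on / T) * 100
   = (4.31 / 16.75) * 100
   = 0.257313 * 100
   = 25.73 %

25.73 %


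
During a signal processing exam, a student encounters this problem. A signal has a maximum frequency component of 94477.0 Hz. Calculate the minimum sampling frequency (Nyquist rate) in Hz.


The Nyquist rate is twice the maximum frequency component.
fs_min = 2 * fmax
      = 2 * 94477.0
      = 188954.0 Hz

188954.0


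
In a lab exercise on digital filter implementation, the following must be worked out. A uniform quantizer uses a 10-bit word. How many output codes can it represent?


Number of quantization levels = 2^N
= 2^10
= 1024

1024


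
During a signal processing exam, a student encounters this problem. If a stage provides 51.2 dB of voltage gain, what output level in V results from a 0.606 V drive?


Output voltage from dB gain:
V_out = V_in * 10^(gain_dB / 20)
      = 0.606 * 10^(51.2 / 20)
      = 0.606 * 363.078055
      = 220.0253 V

220.0253 V


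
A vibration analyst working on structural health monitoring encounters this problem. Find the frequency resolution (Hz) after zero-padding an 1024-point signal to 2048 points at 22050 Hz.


Frequency resolution after zero-padding:
N_padded = 1024 * 2 = 2048
df = fs / N_padded
   = 22050 / 2048
   = 10.7666 Hz

10.7666 Hz


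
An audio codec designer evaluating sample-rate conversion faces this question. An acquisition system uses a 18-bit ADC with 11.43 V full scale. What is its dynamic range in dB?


Dynamic range from full-scale to LSB:
V_min = V_max / 2^bits = 11.43 / 2^18
DR = 20 * log10(V_max / V_min)
   = 20 * log10(2^18)
   = 20 * 18 * log10(2)
   = 108.37 dB

108.37 dB


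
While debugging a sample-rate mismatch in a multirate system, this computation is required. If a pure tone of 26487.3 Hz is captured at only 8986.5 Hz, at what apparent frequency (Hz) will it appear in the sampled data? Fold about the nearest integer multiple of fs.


Compute the nearest integer multiple of fs to the signal:
n = round(26487.3 / 8986.5) = 3
f_alias = |26487.3 - 3 * 8986.5|
        = |26487.3 - 26959.5|
        = 472.2 Hz

472.2


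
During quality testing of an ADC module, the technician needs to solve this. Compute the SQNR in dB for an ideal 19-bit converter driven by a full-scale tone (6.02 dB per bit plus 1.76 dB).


Theoretical SNR for a full-scale sinusoid:
SNR = 6.02 * N + 1.76
    = 6.02 * 19 + 1.76
    = 114.38 + 1.76
    = 116.14 dB

116.14 dB


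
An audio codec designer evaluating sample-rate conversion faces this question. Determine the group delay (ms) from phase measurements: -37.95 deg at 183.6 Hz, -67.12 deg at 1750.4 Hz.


Group delay from phase difference:
tau = -d(phi)/d(omega)
d(phi) = -29.17 deg = -0.509113 rad
d(omega) = 2*pi*(1750.4 - 183.6) = 9844.4947 rad/s
tau = -(-0.509113) / 9844.4947
    = 0.0517 ms

0.0517 ms


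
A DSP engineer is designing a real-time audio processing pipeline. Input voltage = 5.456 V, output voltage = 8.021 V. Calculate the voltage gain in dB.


Voltage gain in dB:
G = 20 * log10(Vout / Vin)
  = 20 * log10(8.021 / 5.456)
  = 20 * log10(1.470125)
  = 20 * 0.167354
  = 3.35 dB

3.35 dB


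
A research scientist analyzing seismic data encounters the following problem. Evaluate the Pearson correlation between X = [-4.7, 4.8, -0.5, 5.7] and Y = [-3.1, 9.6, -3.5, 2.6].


Pearson correlation coefficient (population):
r = cov(X,Y) / (std(X) * std(Y))
Mean X = 1.325, Mean Y = 1.4
Cov(X,Y) = 17.45
Std(X) = 4.208548, Std(Y) = 5.313662
r = 0.7803

0.7803


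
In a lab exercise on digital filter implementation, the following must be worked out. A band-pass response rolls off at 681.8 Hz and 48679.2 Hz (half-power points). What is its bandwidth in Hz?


Bandwidth is the difference of -3dB frequencies:
BW = f_high - f_low
   = 48679.2 - 681.8
   = 47997.4 Hz

47997.4 Hz


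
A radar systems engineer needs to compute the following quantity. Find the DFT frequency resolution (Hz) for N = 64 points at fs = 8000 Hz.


DFT frequency resolution:
df = fs / N
   = 8000 / 64
   = 125.0 Hz

125.0 Hz


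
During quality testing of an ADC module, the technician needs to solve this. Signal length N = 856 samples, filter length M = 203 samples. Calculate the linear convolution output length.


Linear convolution output length:
L = N + M - 1
  = 856 + 203 - 1
  = 1058 samples

1058


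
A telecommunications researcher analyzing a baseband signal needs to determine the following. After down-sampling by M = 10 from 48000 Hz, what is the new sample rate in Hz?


Decimation reduces the sample rate:
fs_out = fs_in / M
       = 48000 / 10
       = 4800.0 Hz

4800.0 Hz


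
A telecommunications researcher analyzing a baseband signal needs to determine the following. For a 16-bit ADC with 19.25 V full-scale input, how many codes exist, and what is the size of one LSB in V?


Step 1 — number of quantization levels:
L = 2^N = 2^16 = 65536

Step 2 — LSB step size:
delta = Vfs / L
      = 19.25 / 65536
      = 0.00029373 V

Levels = 65536; step size = 0.00029373 V


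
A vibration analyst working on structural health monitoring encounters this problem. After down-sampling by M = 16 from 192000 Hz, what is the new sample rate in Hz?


Decimation reduces the sample rate:
fs_out = fs_in / M
       = 192000 / 16
       = 12000.0 Hz

12000.0 Hz


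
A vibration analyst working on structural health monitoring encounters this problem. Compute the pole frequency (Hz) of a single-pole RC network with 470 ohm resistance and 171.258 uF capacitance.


Cutoff frequency of a first-order RC filter:
fc = 1 / (2 * pi * R * C)
C = 171.258 uF = 0.000171258 F
fc = 1 / (2 * pi * 470 * 0.000171258)
   = 1 / 0.50574150218837
   = 1.977295 Hz

1.977295 Hz


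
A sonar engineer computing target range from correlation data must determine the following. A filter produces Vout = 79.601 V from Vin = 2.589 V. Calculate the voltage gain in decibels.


Voltage gain in dB:
G = 20 * log10(Vout / Vin)
  = 20 * log10(79.601 / 2.589)
  = 20 * log10(30.745848)
  = 20 * 1.487786
  = 29.76 dB

29.76 dB


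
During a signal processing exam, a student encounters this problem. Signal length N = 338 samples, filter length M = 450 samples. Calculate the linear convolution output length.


Linear convolution output length:
L = N + M - 1
  = 338 + 450 - 1
  = 787 samples

787


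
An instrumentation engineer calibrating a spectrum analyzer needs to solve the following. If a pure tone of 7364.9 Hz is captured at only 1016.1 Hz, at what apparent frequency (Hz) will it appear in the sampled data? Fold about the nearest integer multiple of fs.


Compute the nearest integer multiple of fs to the signal:
n = round(7364.9 / 1016.1) = 7
f_alias = |7364.9 - 7 * 1016.1|
        = |7364.9 - 7112.7|
        = 252.2 Hz

252.2


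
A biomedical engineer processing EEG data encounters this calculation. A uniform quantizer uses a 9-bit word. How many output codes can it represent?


Number of quantization levels = 2^N
= 2^9
= 512

512


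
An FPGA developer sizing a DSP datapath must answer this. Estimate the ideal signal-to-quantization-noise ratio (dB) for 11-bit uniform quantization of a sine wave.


Theoretical SNR for a full-scale sinusoid:
SNR = 6.02 * N + 1.76
    = 6.02 * 11 + 1.76
    = 66.22 + 1.76
    = 67.98 dB

67.98 dB


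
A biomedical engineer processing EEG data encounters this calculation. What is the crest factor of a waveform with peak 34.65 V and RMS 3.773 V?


Crest factor is the ratio of peak to RMS:
CF = V_peak / V_rms
   = 34.65 / 3.773
   = 9.1837

9.1837


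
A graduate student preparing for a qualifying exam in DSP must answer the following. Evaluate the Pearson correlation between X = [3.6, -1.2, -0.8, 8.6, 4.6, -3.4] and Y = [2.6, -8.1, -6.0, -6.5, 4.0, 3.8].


Pearson correlation coefficient (population):
r = cov(X,Y) / (std(X) * std(Y))
Mean X = 1.9, Mean Y = -1.7
Cov(X,Y) = -1.193333
Std(X) = 4.083707, Std(Y) = 5.223664
r = -0.0559

-0.0559


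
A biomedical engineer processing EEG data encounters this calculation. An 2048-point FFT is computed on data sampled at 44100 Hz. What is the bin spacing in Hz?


DFT frequency resolution:
df = fs / N
   = 44100 / 2048
   = 21.5332 Hz

21.5332 Hz


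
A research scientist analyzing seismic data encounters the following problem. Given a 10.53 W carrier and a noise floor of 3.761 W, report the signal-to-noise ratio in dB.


SNR in decibels:
SNR = 10 * log10(Ps / Pn)
    = 10 * log10(10.53 / 3.761)
    = 10 * log10(2.7998)
    = 10 * 0.4471
    = 4.47 dB

4.47 dB


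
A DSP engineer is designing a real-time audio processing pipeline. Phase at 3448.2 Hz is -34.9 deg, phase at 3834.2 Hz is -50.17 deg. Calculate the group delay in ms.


Group delay from phase difference:
tau = -d(phi)/d(omega)
d(phi) = -15.27 deg = -0.266512 rad
d(omega) = 2*pi*(3834.2 - 3448.2) = 2425.3095 rad/s
tau = -(-0.266512) / 2425.3095
    = 0.1099 ms

0.1099 ms


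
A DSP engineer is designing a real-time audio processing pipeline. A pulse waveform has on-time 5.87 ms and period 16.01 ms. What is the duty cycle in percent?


Duty cycle as a percentage:
DC = (t_on / T) * 100
   = (5.87 / 16.01) * 100
   = 0.366646 * 100
   = 36.66 %

36.66 %


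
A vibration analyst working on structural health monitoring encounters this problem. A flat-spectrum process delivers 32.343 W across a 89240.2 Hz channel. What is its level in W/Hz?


Power spectral density:
PSD = P / BW
    = 32.343 / 89240.2
    = 0.00036243 W/Hz

0.00036243 W/Hz


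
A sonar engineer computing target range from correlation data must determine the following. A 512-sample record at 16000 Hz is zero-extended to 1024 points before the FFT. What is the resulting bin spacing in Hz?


Frequency resolution after zero-padding:
N_padded = 512 * 2 = 1024
df = fs / N_padded
   = 16000 / 1024
   = 15.625 Hz

15.625 Hz


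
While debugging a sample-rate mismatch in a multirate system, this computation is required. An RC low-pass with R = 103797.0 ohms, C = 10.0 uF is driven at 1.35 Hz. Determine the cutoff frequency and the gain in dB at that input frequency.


Step 1 — cutoff frequency:
fc = 1 / (2*pi*R*C)
C = 10.0 uF = 1e-05 F
fc = 1 / (2*pi*103797.0*1e-05)
   = 0.153333 Hz

Step 2 — magnitude at f = 1.35 Hz:
|H(f)| = 1 / sqrt(1 + (f/fc)^2)
f/fc = 1.35 / 0.153333 = 8.804367
|H| = 1 / sqrt(1 + 77.516878) = 0.1128544
|H|_dB = 20*log10(0.1128544) = -18.95 dB

fc = 0.153333 Hz; |H(1.35 Hz)| = -18.95 dB


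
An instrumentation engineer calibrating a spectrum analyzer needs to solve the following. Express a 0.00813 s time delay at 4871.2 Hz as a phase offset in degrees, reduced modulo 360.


Phase shift from frequency and time delay:
phi = 360 * f * t_delay
    = 360 * 4871.2 * 0.00813
    = 14257.03 degrees
    mod 360 = 217.03 degrees

217.03 degrees


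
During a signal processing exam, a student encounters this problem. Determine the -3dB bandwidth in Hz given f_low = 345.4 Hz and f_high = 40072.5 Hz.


Bandwidth is the difference of -3dB frequencies:
BW = f_high - f_low
   = 40072.5 - 345.4
   = 39727.1 Hz

39727.1 Hz


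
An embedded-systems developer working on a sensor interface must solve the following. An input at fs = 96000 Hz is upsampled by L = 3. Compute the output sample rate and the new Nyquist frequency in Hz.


Step 1 — output sample rate after interpolation by L:
fs_out = L * fs_in = 3 * 96000 = 288000 Hz

Step 2 — Nyquist frequency of the output stream:
f_Nyq = fs_out / 2 = 288000 / 2 = 144000.0 Hz

fs_out = 288000 Hz; f_Nyquist = 144000.0 Hz


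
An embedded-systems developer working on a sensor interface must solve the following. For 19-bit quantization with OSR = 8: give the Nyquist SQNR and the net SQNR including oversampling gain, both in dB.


Step 1 — baseline SQNR at Nyquist:
SQNR_base = 6.02*N + 1.76
          = 6.02*19 + 1.76
          = 116.14 dB

Step 2 — oversampling processing gain:
G = 10*log10(OSR) = 10*log10(8) = 9.03 dB

Step 3 — total:
SQNR_total = 116.14 + 9.03 = 125.17 dB

Base SQNR = 116.14 dB; oversampled SQNR = 125.17 dB


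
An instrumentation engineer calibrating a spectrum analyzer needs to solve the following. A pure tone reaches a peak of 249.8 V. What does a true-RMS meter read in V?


RMS voltage for a sinusoidal waveform:
V_rms = V_peak / sqrt(2)
      = 249.8 / 1.414214
      = 176.635 V

176.635 V


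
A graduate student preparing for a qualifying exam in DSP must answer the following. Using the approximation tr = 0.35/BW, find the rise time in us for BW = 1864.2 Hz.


Rise time from bandwidth relationship:
tr = 0.35 / BW
   = 0.35 / 1864.2
   = 0.0001877480957 s
   = 187.7481 us

187.7481 us


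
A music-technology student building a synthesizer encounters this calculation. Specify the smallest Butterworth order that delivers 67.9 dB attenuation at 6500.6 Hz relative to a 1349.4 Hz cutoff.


Butterworth filter order formula:
n = log10(10^(A/10) - 1) / (2 * log10(f_stop/f_pass))
10^(67.9/10) - 1 = 6165949.0186
f_stop/f_pass = 6500.6 / 1349.4 = 4.8174
n = 4.9721 -> ceil = 5

5


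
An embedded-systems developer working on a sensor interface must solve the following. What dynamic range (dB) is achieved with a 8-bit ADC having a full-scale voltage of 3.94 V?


Dynamic range from full-scale to LSB:
V_min = V_max / 2^bits = 3.94 / 2^8
DR = 20 * log10(V_max / V_min)
   = 20 * log10(2^8)
   = 20 * 8 * log10(2)
   = 48.16 dB

48.16 dB


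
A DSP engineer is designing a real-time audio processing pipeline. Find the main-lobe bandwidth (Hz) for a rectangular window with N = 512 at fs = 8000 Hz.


Main lobe width for a rectangular window:
Width = 2 * fs / N
      = 2 * 8000 / 512
      = 16000 / 512
      = 31.25 Hz

31.25 Hz


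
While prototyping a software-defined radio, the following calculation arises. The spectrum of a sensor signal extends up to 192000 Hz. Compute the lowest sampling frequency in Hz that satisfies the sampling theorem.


The Nyquist rate is twice the maximum frequency component.
fs_min = 2 * fmax
      = 2 * 192000
      = 384000 Hz

384000


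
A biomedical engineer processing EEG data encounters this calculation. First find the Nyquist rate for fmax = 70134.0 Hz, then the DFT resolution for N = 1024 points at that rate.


Step 1 — Nyquist sampling rate:
fs = 2 * fmax = 2 * 70134.0 = 140268.0 Hz

Step 2 — DFT bin spacing:
df = fs / N = 140268.0 / 1024 = 136.9805 Hz

136.9805 Hz


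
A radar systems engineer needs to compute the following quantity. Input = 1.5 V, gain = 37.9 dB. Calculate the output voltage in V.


Output voltage from dB gain:
V_out = V_in * 10^(gain_dB / 20)
      = 1.5 * 10^(37.9 / 20)
      = 1.5 * 78.523563
      = 117.7853 V

117.7853 V


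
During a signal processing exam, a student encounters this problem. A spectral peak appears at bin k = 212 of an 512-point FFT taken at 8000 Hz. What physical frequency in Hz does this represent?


Frequency of DFT bin k:
f_k = k * fs / N
    = 212 * 8000 / 512
    = 1696000 / 512
    = 3312.5 Hz

3312.5 Hz


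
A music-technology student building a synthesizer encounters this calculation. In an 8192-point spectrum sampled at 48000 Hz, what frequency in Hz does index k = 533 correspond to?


Frequency of DFT bin k:
f_k = k * fs / N
    = 533 * 48000 / 8192
    = 25584000 / 8192
    = 3123.047 Hz

3123.047 Hz


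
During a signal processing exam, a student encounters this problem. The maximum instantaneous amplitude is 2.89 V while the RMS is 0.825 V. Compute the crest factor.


Crest factor is the ratio of peak to RMS:
CF = V_peak / V_rms
   = 2.89 / 0.825
   = 3.503

3.503


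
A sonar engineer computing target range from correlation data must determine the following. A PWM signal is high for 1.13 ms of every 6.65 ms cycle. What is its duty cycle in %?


Duty cycle as a percentage:
DC = (t_on / T) * 100
   = (1.13 / 6.65) * 100
   = 0.169925 * 100
   = 16.99 %

16.99 %


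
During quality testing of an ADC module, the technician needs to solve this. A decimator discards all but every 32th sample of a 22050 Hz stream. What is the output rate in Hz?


Decimation reduces the sample rate:
fs_out = fs_in / M
       = 22050 / 32
       = 689.0625 Hz

689.0625 Hz


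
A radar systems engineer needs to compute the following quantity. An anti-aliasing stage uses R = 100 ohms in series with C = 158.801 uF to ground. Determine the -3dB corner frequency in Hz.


Cutoff frequency of a first-order RC filter:
fc = 1 / (2 * pi * R * C)
C = 158.801 uF = 0.000158801 F
fc = 1 / (2 * pi * 100 * 0.000158801)
   = 1 / 0.099777610996543
   = 10.022288 Hz

10.022288 Hz


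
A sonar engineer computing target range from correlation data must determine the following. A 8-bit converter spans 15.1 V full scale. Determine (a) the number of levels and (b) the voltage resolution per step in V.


Step 1 — number of quantization levels:
L = 2^N = 2^8 = 256

Step 2 — LSB step size:
delta = Vfs / L
      = 15.1 / 256
      = 0.05898437 V

Levels = 256; step size = 0.05898437 V


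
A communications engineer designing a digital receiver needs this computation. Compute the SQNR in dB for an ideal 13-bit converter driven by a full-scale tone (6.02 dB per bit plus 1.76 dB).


Theoretical SNR for a full-scale sinusoid:
SNR = 6.02 * N + 1.76
    = 6.02 * 13 + 1.76
    = 78.26 + 1.76
    = 80.02 dB

80.02 dB


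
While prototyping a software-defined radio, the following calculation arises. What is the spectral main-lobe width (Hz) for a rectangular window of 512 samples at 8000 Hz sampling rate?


Main lobe width for a rectangular window:
Width = 2 * fs / N
      = 2 * 8000 / 512
      = 16000 / 512
      = 31.25 Hz

31.25 Hz


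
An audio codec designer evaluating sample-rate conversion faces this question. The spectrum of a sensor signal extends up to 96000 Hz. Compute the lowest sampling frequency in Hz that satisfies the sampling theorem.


The Nyquist rate is twice the maximum frequency component.
fs_min = 2 * fmax
      = 2 * 96000
      = 192000 Hz

192000


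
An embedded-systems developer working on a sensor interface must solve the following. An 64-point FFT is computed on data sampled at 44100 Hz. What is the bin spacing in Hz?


DFT frequency resolution:
df = fs / N
   = 44100 / 64
   = 689.0625 Hz

689.0625 Hz


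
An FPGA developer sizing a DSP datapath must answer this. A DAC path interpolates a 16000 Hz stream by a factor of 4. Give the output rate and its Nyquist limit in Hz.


Step 1 — output sample rate after interpolation by L:
fs_out = L * fs_in = 4 * 16000 = 64000 Hz

Step 2 — Nyquist frequency of the output stream:
f_Nyq = fs_out / 2 = 64000 / 2 = 32000.0 Hz

fs_out = 64000 Hz; f_Nyquist = 32000.0 Hz


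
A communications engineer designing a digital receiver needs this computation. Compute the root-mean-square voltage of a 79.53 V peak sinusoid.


RMS voltage for a sinusoidal waveform:
V_rms = V_peak / sqrt(2)
      = 79.53 / 1.414214
      = 56.236 V

56.236 V


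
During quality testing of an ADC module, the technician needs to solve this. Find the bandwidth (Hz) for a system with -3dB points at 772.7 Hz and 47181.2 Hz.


Bandwidth is the difference of -3dB frequencies:
BW = f_high - f_low
   = 47181.2 - 772.7
   = 46408.5 Hz

46408.5 Hz


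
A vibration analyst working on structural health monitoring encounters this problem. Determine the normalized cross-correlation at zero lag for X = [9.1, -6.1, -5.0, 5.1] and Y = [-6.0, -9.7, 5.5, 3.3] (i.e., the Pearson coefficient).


Pearson correlation coefficient (population):
r = cov(X,Y) / (std(X) * std(Y))
Mean X = 0.775, Mean Y = -1.725
Cov(X,Y) = -0.188125
Std(X) = 6.492833, Std(Y) = 6.31125
r = -0.0046

-0.0046


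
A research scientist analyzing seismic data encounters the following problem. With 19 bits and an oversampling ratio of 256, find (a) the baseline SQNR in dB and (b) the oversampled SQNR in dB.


Step 1 — baseline SQNR at Nyquist:
SQNR_base = 6.02*N + 1.76
          = 6.02*19 + 1.76
          = 116.14 dB

Step 2 — oversampling processing gain:
G = 10*log10(OSR) = 10*log10(256) = 24.08 dB

Step 3 — total:
SQNR_total = 116.14 + 24.08 = 140.22 dB

Base SQNR = 116.14 dB; oversampled SQNR = 140.22 dB


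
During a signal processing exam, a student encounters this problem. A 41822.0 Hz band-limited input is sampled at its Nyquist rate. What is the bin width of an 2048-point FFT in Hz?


Step 1 — Nyquist sampling rate:
fs = 2 * fmax = 2 * 41822.0 = 83644.0 Hz

Step 2 — DFT bin spacing:
df = fs / N = 83644.0 / 2048 = 40.8418 Hz

40.8418 Hz


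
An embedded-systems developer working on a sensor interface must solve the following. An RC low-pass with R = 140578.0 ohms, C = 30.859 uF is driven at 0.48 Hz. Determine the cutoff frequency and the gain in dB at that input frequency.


Step 1 — cutoff frequency:
fc = 1 / (2*pi*R*C)
C = 30.859 uF = 3.0859e-05 F
fc = 1 / (2*pi*140578.0*3.0859e-05)
   = 0.0366877 Hz

Step 2 — magnitude at f = 0.48 Hz:
|H(f)| = 1 / sqrt(1 + (f/fc)^2)
f/fc = 0.48 / 0.0366877 = 13.083404
|H| = 1 / sqrt(1 + 171.17546) = 0.0762104
|H|_dB = 20*log10(0.0762104) = -22.36 dB

fc = 0.0366877 Hz; |H(0.48 Hz)| = -22.36 dB


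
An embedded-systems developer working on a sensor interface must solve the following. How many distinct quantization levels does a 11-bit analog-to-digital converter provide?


Number of quantization levels = 2^N
= 2^11
= 2048

2048
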